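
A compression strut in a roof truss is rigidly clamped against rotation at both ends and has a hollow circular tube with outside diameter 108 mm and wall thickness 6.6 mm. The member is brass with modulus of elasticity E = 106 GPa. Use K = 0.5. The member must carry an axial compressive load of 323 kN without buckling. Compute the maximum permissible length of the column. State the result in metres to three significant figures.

Inner diameter d_i = 108 − 2×6.6 = 94.80 mm
I = π(d_o⁴ − d_i⁴)/64 = π(108⁴ − 94.80⁴)/64 = 2.714×10^6 mm⁴
I = 2.714×10^-6 m⁴
At the buckling limit P_cr = P = 3.230×10^5 N
From P_cr = π²EI/(K·L)²:  L = (1/K)·√(π²EI/P_cr) = (1/0.5)·√(π²×1.06×10^11×2.714×10^-6/3.230×10^5)
L = 5.93 m

L_max ≈ 5.93 m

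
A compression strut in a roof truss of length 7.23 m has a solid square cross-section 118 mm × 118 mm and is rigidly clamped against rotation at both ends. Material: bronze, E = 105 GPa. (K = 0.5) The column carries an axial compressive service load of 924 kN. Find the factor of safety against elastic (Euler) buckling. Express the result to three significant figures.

n ≈ 1.39

I = a⁴/12 = 118⁴/12 = 1.616×10^7 mm⁴
I = 1.616×10^7 mm⁴ = 1.616×10^-5 m⁴
Effective length L_e = K·L = 0.5 × 7.23 = 3.615 m
P_cr = π²EI / L_e² = π² × 105×10⁹ × 1.616×10^-5 / 3.615² = 1.281×10^6 N
Factor of safety n = P_cr / P = 1281.2 / 924 = 1.39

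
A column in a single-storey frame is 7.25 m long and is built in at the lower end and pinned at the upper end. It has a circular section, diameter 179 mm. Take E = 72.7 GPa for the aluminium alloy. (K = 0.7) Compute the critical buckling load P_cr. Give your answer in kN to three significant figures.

P_cr ≈ 1400 kN

I = πd⁴/64 = π×179⁴/64 = 5.039×10^7 mm⁴
I = 5.039×10^7 mm⁴ = 5.039×10^-5 m⁴
Effective length L_e = K·L = 0.7 × 7.25 = 5.075 m
P_cr = π²EI / L_e² = π² × 72.7×10⁹ × 5.039×10^-5 / 5.075² = 1.404×10^6 N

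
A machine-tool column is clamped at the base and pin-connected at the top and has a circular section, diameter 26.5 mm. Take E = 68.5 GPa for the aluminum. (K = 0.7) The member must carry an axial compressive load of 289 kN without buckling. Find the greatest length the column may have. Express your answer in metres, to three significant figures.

I = πd⁴/64 = π×26.5⁴/64 = 2.421×10^4 mm⁴
I = 2.421×10^-8 m⁴
At the buckling limit P_cr = P = 2.890×10^5 N
From P_cr = π²EI/(K·L)²:  L = (1/K)·√(π²EI/P_cr) = (1/0.7)·√(π²×6.85×10^10×2.421×10^-8/2.890×10^5)
L = 0.340 m

L_max ≈ 0.340 m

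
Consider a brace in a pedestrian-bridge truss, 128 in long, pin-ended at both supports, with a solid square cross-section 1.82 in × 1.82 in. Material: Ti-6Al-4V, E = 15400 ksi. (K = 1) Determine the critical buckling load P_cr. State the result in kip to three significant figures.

P_cr ≈ 8.48 kip

I = a⁴/12 = 1.82⁴/12 = 0.9143 in⁴
Effective length L_e = K·L = 1 × 128 = 128.0 in
P_cr = π²EI / L_e² = π² × 15400×10³ × 0.9143 / 128.0² = 8.482×10^3 lb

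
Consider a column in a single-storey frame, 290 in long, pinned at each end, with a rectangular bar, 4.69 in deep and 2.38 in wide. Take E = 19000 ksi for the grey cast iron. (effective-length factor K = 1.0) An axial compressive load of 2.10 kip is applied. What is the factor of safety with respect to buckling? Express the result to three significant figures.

Buckling occurs about the weak axis: I_min = h·b³/12 with b = 2.38 in (the shorter side).
I_min = 4.69×2.38³/12 = 5.269 in⁴
Effective length L_e = K·L = 1 × 290 = 290.0 in
P_cr = π²EI / L_e² = π² × 19000×10³ × 5.269 / 290.0² = 1.175×10^4 lb
Factor of safety n = P_cr / P = 11.748 / 2.10 = 5.59

n ≈ 5.59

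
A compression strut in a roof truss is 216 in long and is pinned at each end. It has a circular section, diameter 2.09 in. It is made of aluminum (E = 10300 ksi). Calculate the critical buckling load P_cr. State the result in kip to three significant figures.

I = πd⁴/64 = π×2.09⁴/64 = 0.9366 in⁴
Effective length L_e = K·L = 1 × 216 = 216.0 in
P_cr = π²EI / L_e² = π² × 10300×10³ × 0.9366 / 216.0² = 2.041×10^3 lb

P_cr ≈ 2.04 kip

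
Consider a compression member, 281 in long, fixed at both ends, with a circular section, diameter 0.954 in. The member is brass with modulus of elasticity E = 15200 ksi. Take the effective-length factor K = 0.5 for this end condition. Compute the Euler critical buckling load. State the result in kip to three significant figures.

I = πd⁴/64 = π×0.954⁴/64 = 4.066×10^-2 in⁴
Effective length L_e = K·L = 0.5 × 281 = 140.5 in
P_cr = π²EI / L_e² = π² × 15200×10³ × 4.066×10^-2 / 140.5² = 309.0 lb

P_cr ≈ 0.309 kip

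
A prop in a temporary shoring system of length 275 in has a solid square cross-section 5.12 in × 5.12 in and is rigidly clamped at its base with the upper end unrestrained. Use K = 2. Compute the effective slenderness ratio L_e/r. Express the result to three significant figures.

For a square r = a/√12 = 5.12/√12 = 1.478 in
L_e = K·L = 2 × 275 = 550.0 in
λ = L_e / r_min = 550.00 / 1.478 = 372

λ ≈ 372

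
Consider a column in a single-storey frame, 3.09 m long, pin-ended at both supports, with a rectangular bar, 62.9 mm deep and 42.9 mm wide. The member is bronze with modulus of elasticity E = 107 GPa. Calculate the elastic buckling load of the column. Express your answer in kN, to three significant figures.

P_cr ≈ 45.8 kN

Buckling occurs about the weak axis: I_min = h·b³/12 with b = 42.9 mm (the shorter side).
I_min = 62.9×42.9³/12 = 4.138×10^5 mm⁴
I = 4.138×10^5 mm⁴ = 4.138×10^-7 m⁴
Effective length L_e = K·L = 1 × 3.09 = 3.090 m
P_cr = π²EI / L_e² = π² × 107×10⁹ × 4.138×10^-7 / 3.090² = 4.577×10^4 N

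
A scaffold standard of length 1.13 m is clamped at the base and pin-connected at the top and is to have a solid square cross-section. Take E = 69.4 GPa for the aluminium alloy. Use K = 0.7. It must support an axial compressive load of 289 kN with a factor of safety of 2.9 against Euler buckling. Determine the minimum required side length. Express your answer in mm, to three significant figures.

a ≈ 55.1 mm

Required P_cr = n·P = 2.9 × 289 = 838.1 kN
L_e = K·L = 0.7 × 1.13 = 0.7910 m
Required I = P_cr·L_e²/(π²E) = 8.381×10^5 × 0.7910² / (π² × 6.94×10^10) = 7.656×10^-7 m⁴
I_req = 7.656×10^5 mm⁴
Solid square: I = a⁴/12  ⇒  a = (12I)^(1/4) = (12×7.656×10^5)^(1/4) = 55.1 mm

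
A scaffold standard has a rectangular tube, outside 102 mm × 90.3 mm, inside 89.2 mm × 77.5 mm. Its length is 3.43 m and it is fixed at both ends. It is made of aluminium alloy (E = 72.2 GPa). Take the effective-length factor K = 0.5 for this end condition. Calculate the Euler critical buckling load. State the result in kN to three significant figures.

P_cr ≈ 678 kN

Weak-axis I_min = (h_o·b_o³ − h_i·b_i³)/12 with b_o = 90.3, b_i = 77.50 mm (shorter outer/inner sides).
I_min = (102×90.3³ − 89.20×77.50³)/12 = 2.799×10^6 mm⁴
I = 2.799×10^6 mm⁴ = 2.799×10^-6 m⁴
Effective length L_e = K·L = 0.5 × 3.43 = 1.715 m
P_cr = π²EI / L_e² = π² × 72.2×10⁹ × 2.799×10^-6 / 1.715² = 6.780×10^5 N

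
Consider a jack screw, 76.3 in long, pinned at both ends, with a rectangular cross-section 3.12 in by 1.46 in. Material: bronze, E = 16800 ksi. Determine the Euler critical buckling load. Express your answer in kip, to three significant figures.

Buckling occurs about the weak axis: I_min = h·b³/12 with b = 1.46 in (the shorter side).
I_min = 3.12×1.46³/12 = 0.8092 in⁴
Effective length L_e = K·L = 1 × 76.3 = 76.30 in
P_cr = π²EI / L_e² = π² × 16800×10³ × 0.8092 / 76.30² = 2.305×10^4 lb

P_cr ≈ 23.0 kip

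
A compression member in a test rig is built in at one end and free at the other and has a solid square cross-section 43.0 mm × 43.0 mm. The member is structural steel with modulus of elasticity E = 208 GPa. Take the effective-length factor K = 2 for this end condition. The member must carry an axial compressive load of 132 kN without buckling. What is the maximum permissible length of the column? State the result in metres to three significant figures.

L_max ≈ 1.05 m

I = a⁴/12 = 43.0⁴/12 = 2.849×10^5 mm⁴
I = 2.849×10^-7 m⁴
At the buckling limit P_cr = P = 1.320×10^5 N
From P_cr = π²EI/(K·L)²:  L = (1/K)·√(π²EI/P_cr) = (1/2)·√(π²×2.08×10^11×2.849×10^-7/1.320×10^5)
L = 1.05 m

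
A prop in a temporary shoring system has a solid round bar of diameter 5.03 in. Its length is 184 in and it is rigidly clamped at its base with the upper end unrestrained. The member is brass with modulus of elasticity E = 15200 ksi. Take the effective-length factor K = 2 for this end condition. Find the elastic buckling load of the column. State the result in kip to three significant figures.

P_cr ≈ 34.8 kip

I = πd⁴/64 = π×5.03⁴/64 = 31.42 in⁴
Effective length L_e = K·L = 2 × 184 = 368.0 in
P_cr = π²EI / L_e² = π² × 15200×10³ × 31.42 / 368.0² = 3.481×10^4 lb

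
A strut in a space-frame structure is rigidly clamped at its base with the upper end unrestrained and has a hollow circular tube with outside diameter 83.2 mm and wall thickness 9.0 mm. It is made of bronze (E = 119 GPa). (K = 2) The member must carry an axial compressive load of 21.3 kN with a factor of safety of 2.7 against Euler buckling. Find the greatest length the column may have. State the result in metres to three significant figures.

Inner diameter d_i = 83.2 − 2×9.0 = 65.20 mm
I = π(d_o⁴ − d_i⁴)/64 = π(83.2⁴ − 65.20⁴)/64 = 1.465×10^6 mm⁴
I = 1.465×10^-6 m⁴
Required critical load P_cr = n·P = 2.7 × 21.3 = 57.51 kN = 5.751×10^4 N
From P_cr = π²EI/(K·L)²:  L = (1/K)·√(π²EI/P_cr) = (1/2)·√(π²×1.19×10^11×1.465×10^-6/5.751×10^4)
L = 2.73 m

L_max ≈ 2.73 m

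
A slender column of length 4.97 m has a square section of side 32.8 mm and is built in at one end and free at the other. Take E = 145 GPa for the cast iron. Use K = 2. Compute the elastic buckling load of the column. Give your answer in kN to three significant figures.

I = a⁴/12 = 32.8⁴/12 = 9.645×10^4 mm⁴
I = 9.645×10^4 mm⁴ = 9.645×10^-8 m⁴
Effective length L_e = K·L = 2 × 4.97 = 9.940 m
P_cr = π²EI / L_e² = π² × 145×10⁹ × 9.645×10^-8 / 9.940² = 1.397×10^3 N

P_cr ≈ 1.40 kN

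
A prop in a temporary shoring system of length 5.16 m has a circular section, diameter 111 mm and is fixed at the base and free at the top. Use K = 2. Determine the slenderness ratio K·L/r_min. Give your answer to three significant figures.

λ ≈ 372

I = πd⁴/64 = π×111⁴/64 = 7.452×10^6 mm⁴
A = 9.677×10^3 mm²;  r_min = √(I/A) = √(7.452×10^6/9.677×10^3) = 27.75 mm
L_e = K·L = 2 × 5.16 m = 10.32 m = 10320 mm
λ = L_e / r_min = 10320 / 27.75 = 372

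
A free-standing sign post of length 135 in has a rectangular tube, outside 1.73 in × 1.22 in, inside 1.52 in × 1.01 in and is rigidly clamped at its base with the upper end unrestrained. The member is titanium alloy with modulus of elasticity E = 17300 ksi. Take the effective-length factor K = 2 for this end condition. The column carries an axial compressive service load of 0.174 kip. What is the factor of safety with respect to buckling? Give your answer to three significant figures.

Weak-axis I_min = (h_o·b_o³ − h_i·b_i³)/12 with b_o = 1.22, b_i = 1.010 in (shorter outer/inner sides).
I_min = (1.73×1.22³ − 1.520×1.010³)/12 = 0.1313 in⁴
Effective length L_e = K·L = 2 × 135 = 270.0 in
P_cr = π²EI / L_e² = π² × 17300×10³ × 0.1313 / 270.0² = 307.5 lb
Factor of safety n = P_cr / P = 0.30748 / 0.174 = 1.77

n ≈ 1.77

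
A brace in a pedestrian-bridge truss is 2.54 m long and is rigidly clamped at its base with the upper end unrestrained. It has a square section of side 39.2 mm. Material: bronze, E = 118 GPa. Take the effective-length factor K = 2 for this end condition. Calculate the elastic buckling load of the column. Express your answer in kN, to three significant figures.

P_cr ≈ 8.88 kN

I = a⁴/12 = 39.2⁴/12 = 1.968×10^5 mm⁴
I = 1.968×10^5 mm⁴ = 1.968×10^-7 m⁴
Effective length L_e = K·L = 2 × 2.54 = 5.080 m
P_cr = π²EI / L_e² = π² × 118×10⁹ × 1.968×10^-7 / 5.080² = 8.880×10^3 N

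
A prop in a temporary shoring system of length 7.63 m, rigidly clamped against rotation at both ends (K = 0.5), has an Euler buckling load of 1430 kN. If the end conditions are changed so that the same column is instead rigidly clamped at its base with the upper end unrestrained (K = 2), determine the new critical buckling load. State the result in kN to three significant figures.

P_cr ≈ 89.4 kN

P_cr ∝ 1/K², so P_cr,new = P_cr,old × (K_old/K_new)² = 1430 × (0.5/2)²
= 1430 × 0.06250 = 89.4 kN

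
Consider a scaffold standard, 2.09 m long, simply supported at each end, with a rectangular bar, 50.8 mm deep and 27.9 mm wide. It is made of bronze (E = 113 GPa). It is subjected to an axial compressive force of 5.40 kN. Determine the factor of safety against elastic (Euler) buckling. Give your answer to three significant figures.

Buckling occurs about the weak axis: I_min = h·b³/12 with b = 27.9 mm (the shorter side).
I_min = 50.8×27.9³/12 = 9.194×10^4 mm⁴
I = 9.194×10^4 mm⁴ = 9.194×10^-8 m⁴
Effective length L_e = K·L = 1 × 2.09 = 2.090 m
P_cr = π²EI / L_e² = π² × 113×10⁹ × 9.194×10^-8 / 2.090² = 2.347×10^4 N
Factor of safety n = P_cr / P = 23.474 / 5.40 = 4.35

n ≈ 4.35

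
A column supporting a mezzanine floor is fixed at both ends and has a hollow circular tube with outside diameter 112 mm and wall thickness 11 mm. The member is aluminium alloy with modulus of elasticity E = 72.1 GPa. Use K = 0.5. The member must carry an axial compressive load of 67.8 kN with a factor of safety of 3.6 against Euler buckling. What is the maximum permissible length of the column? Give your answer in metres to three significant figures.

Inner diameter d_i = 112 − 2×11 = 90.00 mm
I = π(d_o⁴ − d_i⁴)/64 = π(112⁴ − 90.00⁴)/64 = 4.503×10^6 mm⁴
I = 4.503×10^-6 m⁴
Required critical load P_cr = n·P = 3.6 × 67.8 = 244.1 kN = 2.441×10^5 N
From P_cr = π²EI/(K·L)²:  L = (1/K)·√(π²EI/P_cr) = (1/0.5)·√(π²×7.21×10^10×4.503×10^-6/2.441×10^5)
L = 7.25 m

L_max ≈ 7.25 m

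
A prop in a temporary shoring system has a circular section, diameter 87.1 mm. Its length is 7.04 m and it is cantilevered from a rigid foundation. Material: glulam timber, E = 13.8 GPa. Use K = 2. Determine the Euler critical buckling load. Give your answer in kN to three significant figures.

I = πd⁴/64 = π×87.1⁴/64 = 2.825×10^6 mm⁴
I = 2.825×10^6 mm⁴ = 2.825×10^-6 m⁴
Effective length L_e = K·L = 2 × 7.04 = 14.08 m
P_cr = π²EI / L_e² = π² × 13.8×10⁹ × 2.825×10^-6 / 14.08² = 1.941×10^3 N

P_cr ≈ 1.94 kN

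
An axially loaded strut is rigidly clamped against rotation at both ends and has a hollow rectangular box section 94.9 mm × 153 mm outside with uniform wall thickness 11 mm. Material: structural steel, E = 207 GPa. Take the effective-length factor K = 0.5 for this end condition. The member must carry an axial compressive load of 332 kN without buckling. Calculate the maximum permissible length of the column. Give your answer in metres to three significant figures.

L_max ≈ 12.8 m

Inner dimensions: h_i = 153 − 2×11 = 131.0 mm, b_i = 94.9 − 2×11 = 72.90 mm
Weak-axis I_min = (h_o·b_o³ − h_i·b_i³)/12 with b_o = 94.9, b_i = 72.90 mm (shorter outer/inner sides).
I_min = (153×94.9³ − 131.0×72.90³)/12 = 6.668×10^6 mm⁴
I = 6.668×10^-6 m⁴
At the buckling limit P_cr = P = 3.320×10^5 N
From P_cr = π²EI/(K·L)²:  L = (1/K)·√(π²EI/P_cr) = (1/0.5)·√(π²×2.07×10^11×6.668×10^-6/3.320×10^5)
L = 12.8 m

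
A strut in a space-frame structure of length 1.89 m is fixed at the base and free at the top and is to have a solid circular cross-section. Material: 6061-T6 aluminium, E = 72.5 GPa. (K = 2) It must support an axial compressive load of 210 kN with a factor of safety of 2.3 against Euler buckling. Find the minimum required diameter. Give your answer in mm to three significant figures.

Required P_cr = n·P = 2.3 × 210 = 483.0 kN
L_e = K·L = 2 × 1.89 = 3.780 m
Required I = P_cr·L_e²/(π²E) = 4.830×10^5 × 3.780² / (π² × 7.25×10^10) = 9.645×10^-6 m⁴
I_req = 9.645×10^6 mm⁴
Solid circle: I = πd⁴/64  ⇒  d = (64I/π)^(1/4) = (64×9.645×10^6/π)^(1/4) = 118 mm

d ≈ 118 mm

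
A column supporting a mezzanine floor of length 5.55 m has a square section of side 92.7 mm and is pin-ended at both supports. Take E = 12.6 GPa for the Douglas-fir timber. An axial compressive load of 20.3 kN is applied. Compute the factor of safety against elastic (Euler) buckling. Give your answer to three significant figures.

n ≈ 1.22

I = a⁴/12 = 92.7⁴/12 = 6.154×10^6 mm⁴
I = 6.154×10^6 mm⁴ = 6.154×10^-6 m⁴
Effective length L_e = K·L = 1 × 5.55 = 5.550 m
P_cr = π²EI / L_e² = π² × 12.6×10⁹ × 6.154×10^-6 / 5.550² = 2.484×10^4 N
Factor of safety n = P_cr / P = 24.844 / 20.3 = 1.22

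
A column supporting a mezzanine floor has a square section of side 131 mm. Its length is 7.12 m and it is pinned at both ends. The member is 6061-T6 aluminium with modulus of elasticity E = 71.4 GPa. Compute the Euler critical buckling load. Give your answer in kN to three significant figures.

P_cr ≈ 341 kN

I = a⁴/12 = 131⁴/12 = 2.454×10^7 mm⁴
I = 2.454×10^7 mm⁴ = 2.454×10^-5 m⁴
Effective length L_e = K·L = 1 × 7.12 = 7.120 m
P_cr = π²EI / L_e² = π² × 71.4×10⁹ × 2.454×10^-5 / 7.120² = 3.411×10^5 N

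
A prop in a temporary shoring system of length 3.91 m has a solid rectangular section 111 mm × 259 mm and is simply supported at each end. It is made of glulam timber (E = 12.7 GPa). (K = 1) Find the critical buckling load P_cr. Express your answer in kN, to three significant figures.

P_cr ≈ 242 kN

Buckling occurs about the weak axis: I_min = h·b³/12 with b = 111 mm (the shorter side).
I_min = 259×111³/12 = 2.952×10^7 mm⁴
I = 2.952×10^7 mm⁴ = 2.952×10^-5 m⁴
Effective length L_e = K·L = 1 × 3.91 = 3.910 m
P_cr = π²EI / L_e² = π² × 12.7×10⁹ × 2.952×10^-5 / 3.910² = 2.420×10^5 N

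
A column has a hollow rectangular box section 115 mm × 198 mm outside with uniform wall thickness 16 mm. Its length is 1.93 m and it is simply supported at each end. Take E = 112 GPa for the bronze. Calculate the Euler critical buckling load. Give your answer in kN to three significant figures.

P_cr ≈ 5100 kN

Inner dimensions: h_i = 198 − 2×16 = 166.0 mm, b_i = 115 − 2×16 = 83.00 mm
Weak-axis I_min = (h_o·b_o³ − h_i·b_i³)/12 with b_o = 115, b_i = 83.00 mm (shorter outer/inner sides).
I_min = (198×115³ − 166.0×83.00³)/12 = 1.718×10^7 mm⁴
I = 1.718×10^7 mm⁴ = 1.718×10^-5 m⁴
Effective length L_e = K·L = 1 × 1.93 = 1.930 m
P_cr = π²EI / L_e² = π² × 112×10⁹ × 1.718×10^-5 / 1.930² = 5.100×10^6 N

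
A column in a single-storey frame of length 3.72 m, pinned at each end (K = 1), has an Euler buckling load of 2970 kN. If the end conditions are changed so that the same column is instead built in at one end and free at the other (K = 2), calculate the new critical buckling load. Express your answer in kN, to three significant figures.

P_cr ∝ 1/K², so P_cr,new = P_cr,old × (K_old/K_new)² = 2970 × (1/2)²
= 2970 × 0.2500 = 742 kN

P_cr ≈ 742 kN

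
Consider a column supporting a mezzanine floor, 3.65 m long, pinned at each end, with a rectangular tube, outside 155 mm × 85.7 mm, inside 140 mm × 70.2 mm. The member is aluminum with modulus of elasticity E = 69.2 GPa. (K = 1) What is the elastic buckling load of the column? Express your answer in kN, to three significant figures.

Weak-axis I_min = (h_o·b_o³ − h_i·b_i³)/12 with b_o = 85.7, b_i = 70.20 mm (shorter outer/inner sides).
I_min = (155×85.7³ − 140.0×70.20³)/12 = 4.094×10^6 mm⁴
I = 4.094×10^6 mm⁴ = 4.094×10^-6 m⁴
Effective length L_e = K·L = 1 × 3.65 = 3.650 m
P_cr = π²EI / L_e² = π² × 69.2×10⁹ × 4.094×10^-6 / 3.650² = 2.099×10^5 N

P_cr ≈ 210 kN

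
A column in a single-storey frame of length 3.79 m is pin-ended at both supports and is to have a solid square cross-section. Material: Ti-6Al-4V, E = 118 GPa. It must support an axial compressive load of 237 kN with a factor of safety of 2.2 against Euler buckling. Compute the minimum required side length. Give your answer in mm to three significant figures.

Required P_cr = n·P = 2.2 × 237 = 521.4 kN
L_e = K·L = 1 × 3.79 = 3.790 m
Required I = P_cr·L_e²/(π²E) = 5.214×10^5 × 3.790² / (π² × 1.18×10^11) = 6.431×10^-6 m⁴
I_req = 6.431×10^6 mm⁴
Solid square: I = a⁴/12  ⇒  a = (12I)^(1/4) = (12×6.431×10^6)^(1/4) = 93.7 mm

a ≈ 93.7 mm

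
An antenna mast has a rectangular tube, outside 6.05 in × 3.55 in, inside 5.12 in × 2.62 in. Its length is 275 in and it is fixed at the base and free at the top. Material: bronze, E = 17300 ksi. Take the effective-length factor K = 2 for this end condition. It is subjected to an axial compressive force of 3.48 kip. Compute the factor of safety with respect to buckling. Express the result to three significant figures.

n ≈ 2.41

Weak-axis I_min = (h_o·b_o³ − h_i·b_i³)/12 with b_o = 3.55, b_i = 2.620 in (shorter outer/inner sides).
I_min = (6.05×3.55³ − 5.120×2.620³)/12 = 14.88 in⁴
Effective length L_e = K·L = 2 × 275 = 550.0 in
P_cr = π²EI / L_e² = π² × 17300×10³ × 14.88 / 550.0² = 8.400×10^3 lb
Factor of safety n = P_cr / P = 8.4003 / 3.48 = 2.41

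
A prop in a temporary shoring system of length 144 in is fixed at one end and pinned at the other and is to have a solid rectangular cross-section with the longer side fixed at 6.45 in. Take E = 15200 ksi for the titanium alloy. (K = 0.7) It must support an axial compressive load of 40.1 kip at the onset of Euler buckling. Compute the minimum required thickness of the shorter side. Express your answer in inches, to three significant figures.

b ≈ 1.72 in

L_e = K·L = 0.7 × 144 = 100.8 in
Required I = P_cr·L_e²/(π²E) = 4.010×10^4 × 100.8² / (π² × 1.52×10^7) = 2.716 in⁴
Rectangle, weak axis: I_min = h·b³/12 with h = 6.45 in fixed  ⇒  b = (12I/h)^(1/3) = 1.72 in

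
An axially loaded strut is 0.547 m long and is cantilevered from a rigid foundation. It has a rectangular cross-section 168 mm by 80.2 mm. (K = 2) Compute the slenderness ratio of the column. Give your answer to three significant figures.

For a rectangle r_min = b/√12 = 80.2/√12 = 23.15 mm
L_e = K·L = 2 × 0.547 m = 1.094 m = 1094.0 mm
λ = L_e / r_min = 1094.0 / 23.15 = 47.3

λ ≈ 47.3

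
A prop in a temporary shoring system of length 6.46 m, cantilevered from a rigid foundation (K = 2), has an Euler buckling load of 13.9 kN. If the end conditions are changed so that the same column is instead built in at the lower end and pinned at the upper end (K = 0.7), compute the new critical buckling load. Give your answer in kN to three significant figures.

P_cr ∝ 1/K², so P_cr,new = P_cr,old × (K_old/K_new)² = 13.9 × (2/0.7)²
= 13.9 × 8.163 = 113 kN

P_cr ≈ 113 kN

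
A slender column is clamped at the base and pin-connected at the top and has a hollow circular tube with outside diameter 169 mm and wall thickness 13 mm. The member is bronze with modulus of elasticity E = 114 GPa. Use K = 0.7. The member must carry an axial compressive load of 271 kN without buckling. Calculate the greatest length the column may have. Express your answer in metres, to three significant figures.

L_max ≈ 12.9 m

Inner diameter d_i = 169 − 2×13 = 143.0 mm
I = π(d_o⁴ − d_i⁴)/64 = π(169⁴ − 143.0⁴)/64 = 1.952×10^7 mm⁴
I = 1.952×10^-5 m⁴
At the buckling limit P_cr = P = 2.710×10^5 N
From P_cr = π²EI/(K·L)²:  L = (1/K)·√(π²EI/P_cr) = (1/0.7)·√(π²×1.14×10^11×1.952×10^-5/2.710×10^5)
L = 12.9 m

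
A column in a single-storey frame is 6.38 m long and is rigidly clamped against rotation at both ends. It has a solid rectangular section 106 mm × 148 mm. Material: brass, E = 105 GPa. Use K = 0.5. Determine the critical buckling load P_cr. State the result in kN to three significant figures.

Buckling occurs about the weak axis: I_min = h·b³/12 with b = 106 mm (the shorter side).
I_min = 148×106³/12 = 1.469×10^7 mm⁴
I = 1.469×10^7 mm⁴ = 1.469×10^-5 m⁴
Effective length L_e = K·L = 0.5 × 6.38 = 3.190 m
P_cr = π²EI / L_e² = π² × 105×10⁹ × 1.469×10^-5 / 3.190² = 1.496×10^6 N

P_cr ≈ 1500 kN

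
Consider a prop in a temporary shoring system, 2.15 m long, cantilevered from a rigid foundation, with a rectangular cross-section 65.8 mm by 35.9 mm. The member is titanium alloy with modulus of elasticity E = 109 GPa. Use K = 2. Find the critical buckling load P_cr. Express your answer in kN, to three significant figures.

Buckling occurs about the weak axis: I_min = h·b³/12 with b = 35.9 mm (the shorter side).
I_min = 65.8×35.9³/12 = 2.537×10^5 mm⁴
I = 2.537×10^5 mm⁴ = 2.537×10^-7 m⁴
Effective length L_e = K·L = 2 × 2.15 = 4.300 m
P_cr = π²EI / L_e² = π² × 109×10⁹ × 2.537×10^-7 / 4.300² = 1.476×10^4 N

P_cr ≈ 14.8 kN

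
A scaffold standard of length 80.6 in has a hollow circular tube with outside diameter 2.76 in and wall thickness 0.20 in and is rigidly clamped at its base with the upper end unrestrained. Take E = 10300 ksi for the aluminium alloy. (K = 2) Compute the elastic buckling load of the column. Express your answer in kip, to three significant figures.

P_cr ≈ 5.19 kip

Inner diameter d_i = 2.76 − 2×0.20 = 2.360 in
I = π(d_o⁴ − d_i⁴)/64 = π(2.76⁴ − 2.360⁴)/64 = 1.326 in⁴
Effective length L_e = K·L = 2 × 80.6 = 161.2 in
P_cr = π²EI / L_e² = π² × 10300×10³ × 1.326 / 161.2² = 5.186×10^3 lb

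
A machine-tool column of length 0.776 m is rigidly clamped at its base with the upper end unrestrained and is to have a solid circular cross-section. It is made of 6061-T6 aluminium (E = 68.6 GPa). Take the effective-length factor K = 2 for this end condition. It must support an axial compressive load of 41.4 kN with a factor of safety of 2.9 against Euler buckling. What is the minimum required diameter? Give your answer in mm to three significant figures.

d ≈ 54.3 mm

Required P_cr = n·P = 2.9 × 41.4 = 120.1 kN
L_e = K·L = 2 × 0.776 = 1.552 m
Required I = P_cr·L_e²/(π²E) = 1.201×10^5 × 1.552² / (π² × 6.86×10^10) = 4.271×10^-7 m⁴
I_req = 4.271×10^5 mm⁴
Solid circle: I = πd⁴/64  ⇒  d = (64I/π)^(1/4) = (64×4.271×10^5/π)^(1/4) = 54.3 mm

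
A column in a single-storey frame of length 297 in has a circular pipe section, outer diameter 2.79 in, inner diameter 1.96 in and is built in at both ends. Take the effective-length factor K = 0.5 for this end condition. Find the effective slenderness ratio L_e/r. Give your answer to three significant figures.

λ ≈ 174

d_o = 2.79 in, d_i = 1.96 in
I = π(d_o⁴ − d_i⁴)/64 = π(2.79⁴ − 1.960⁴)/64 = 2.250 in⁴
A = 3.096 in²;  r_min = √(I/A) = √(2.250/3.096) = 0.8524 in
L_e = K·L = 0.5 × 297 = 148.5 in
λ = L_e / r_min = 148.50 / 0.8524 = 174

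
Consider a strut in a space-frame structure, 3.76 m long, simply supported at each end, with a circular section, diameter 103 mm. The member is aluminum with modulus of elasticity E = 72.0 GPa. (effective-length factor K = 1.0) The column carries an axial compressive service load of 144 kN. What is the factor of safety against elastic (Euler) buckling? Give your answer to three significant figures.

n ≈ 1.93

I = πd⁴/64 = π×103⁴/64 = 5.525×10^6 mm⁴
I = 5.525×10^6 mm⁴ = 5.525×10^-6 m⁴
Effective length L_e = K·L = 1 × 3.76 = 3.760 m
P_cr = π²EI / L_e² = π² × 72.0×10⁹ × 5.525×10^-6 / 3.760² = 2.777×10^5 N
Factor of safety n = P_cr / P = 277.70 / 144 = 1.93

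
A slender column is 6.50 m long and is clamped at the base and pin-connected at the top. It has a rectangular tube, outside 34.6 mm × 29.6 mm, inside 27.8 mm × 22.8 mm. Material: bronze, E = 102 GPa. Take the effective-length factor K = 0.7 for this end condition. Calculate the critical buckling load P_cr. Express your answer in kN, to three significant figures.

Weak-axis I_min = (h_o·b_o³ − h_i·b_i³)/12 with b_o = 29.6, b_i = 22.80 mm (shorter outer/inner sides).
I_min = (34.6×29.6³ − 27.80×22.80³)/12 = 4.732×10^4 mm⁴
I = 4.732×10^4 mm⁴ = 4.732×10^-8 m⁴
Effective length L_e = K·L = 0.7 × 6.50 = 4.550 m
P_cr = π²EI / L_e² = π² × 102×10⁹ × 4.732×10^-8 / 4.550² = 2.301×10^3 N

P_cr ≈ 2.30 kN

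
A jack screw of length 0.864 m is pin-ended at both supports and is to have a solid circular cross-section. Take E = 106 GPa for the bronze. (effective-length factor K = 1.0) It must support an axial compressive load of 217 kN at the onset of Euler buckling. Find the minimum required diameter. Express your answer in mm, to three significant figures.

d ≈ 42.1 mm

L_e = K·L = 1 × 0.864 = 0.8640 m
Required I = P_cr·L_e²/(π²E) = 2.170×10^5 × 0.8640² / (π² × 1.06×10^11) = 1.548×10^-7 m⁴
I_req = 1.548×10^5 mm⁴
Solid circle: I = πd⁴/64  ⇒  d = (64I/π)^(1/4) = (64×1.548×10^5/π)^(1/4) = 42.1 mm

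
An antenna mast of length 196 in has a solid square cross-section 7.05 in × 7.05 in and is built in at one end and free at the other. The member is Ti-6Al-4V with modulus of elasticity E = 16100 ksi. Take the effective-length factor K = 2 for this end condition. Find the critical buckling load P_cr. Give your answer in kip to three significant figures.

I = a⁴/12 = 7.05⁴/12 = 205.9 in⁴
Effective length L_e = K·L = 2 × 196 = 392.0 in
P_cr = π²EI / L_e² = π² × 16100×10³ × 205.9 / 392.0² = 2.129×10^5 lb

P_cr ≈ 213 kip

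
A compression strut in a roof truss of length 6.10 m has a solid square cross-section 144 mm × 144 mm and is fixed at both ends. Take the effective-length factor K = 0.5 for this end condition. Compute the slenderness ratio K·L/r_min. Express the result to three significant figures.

λ ≈ 73.4

For a square r = a/√12 = 144/√12 = 41.57 mm
L_e = K·L = 0.5 × 6.10 m = 3.050 m = 3050.0 mm
λ = L_e / r_min = 3050.0 / 41.57 = 73.4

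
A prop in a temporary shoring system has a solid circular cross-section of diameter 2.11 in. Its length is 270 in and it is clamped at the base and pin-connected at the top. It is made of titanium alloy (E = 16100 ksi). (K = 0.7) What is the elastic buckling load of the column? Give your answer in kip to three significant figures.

I = πd⁴/64 = π×2.11⁴/64 = 0.9730 in⁴
Effective length L_e = K·L = 0.7 × 270 = 189.0 in
P_cr = π²EI / L_e² = π² × 16100×10³ × 0.9730 / 189.0² = 4.328×10^3 lb

P_cr ≈ 4.33 kip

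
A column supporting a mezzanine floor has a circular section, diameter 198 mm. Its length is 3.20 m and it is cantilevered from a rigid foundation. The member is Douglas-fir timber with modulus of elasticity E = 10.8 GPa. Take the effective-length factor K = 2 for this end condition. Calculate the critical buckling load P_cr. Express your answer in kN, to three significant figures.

I = πd⁴/64 = π×198⁴/64 = 7.545×10^7 mm⁴
I = 7.545×10^7 mm⁴ = 7.545×10^-5 m⁴
Effective length L_e = K·L = 2 × 3.20 = 6.400 m
P_cr = π²EI / L_e² = π² × 10.8×10⁹ × 7.545×10^-5 / 6.400² = 1.963×10^5 N

P_cr ≈ 196 kN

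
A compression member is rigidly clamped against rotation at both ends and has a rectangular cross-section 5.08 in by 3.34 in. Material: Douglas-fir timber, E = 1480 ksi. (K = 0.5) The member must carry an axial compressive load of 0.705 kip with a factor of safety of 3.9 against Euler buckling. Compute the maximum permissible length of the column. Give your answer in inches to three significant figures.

Buckling occurs about the weak axis: I_min = h·b³/12 with b = 3.34 in (the shorter side).
I_min = 5.08×3.34³/12 = 15.77 in⁴
Required critical load P_cr = n·P = 3.9 × 0.705 = 2.750 kip = 2.749×10^3 lb
From P_cr = π²EI/(K·L)²:  L = (1/K)·√(π²EI/P_cr) = (1/0.5)·√(π²×1.48×10^6×15.77/2.749×10^3)
L = 579 in

L_max ≈ 579 in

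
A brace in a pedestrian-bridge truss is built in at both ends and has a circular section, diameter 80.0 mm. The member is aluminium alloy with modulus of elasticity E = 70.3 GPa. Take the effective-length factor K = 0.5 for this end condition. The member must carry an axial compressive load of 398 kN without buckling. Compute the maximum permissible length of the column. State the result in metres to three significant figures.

L_max ≈ 3.74 m

I = πd⁴/64 = π×80.0⁴/64 = 2.011×10^6 mm⁴
I = 2.011×10^-6 m⁴
At the buckling limit P_cr = P = 3.980×10^5 N
From P_cr = π²EI/(K·L)²:  L = (1/K)·√(π²EI/P_cr) = (1/0.5)·√(π²×7.03×10^10×2.011×10^-6/3.980×10^5)
L = 3.74 m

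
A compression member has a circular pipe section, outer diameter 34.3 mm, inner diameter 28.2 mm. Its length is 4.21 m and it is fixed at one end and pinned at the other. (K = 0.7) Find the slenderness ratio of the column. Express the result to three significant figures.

d_o = 34.3 mm, d_i = 28.2 mm
I = π(d_o⁴ − d_i⁴)/64 = π(34.3⁴ − 28.20⁴)/64 = 3.690×10^4 mm⁴
A = 299.4 mm²;  r_min = √(I/A) = √(3.690×10^4/299.4) = 11.10 mm
L_e = K·L = 0.7 × 4.21 m = 2.947 m = 2947.0 mm
λ = L_e / r_min = 2947.0 / 11.10 = 265

λ ≈ 265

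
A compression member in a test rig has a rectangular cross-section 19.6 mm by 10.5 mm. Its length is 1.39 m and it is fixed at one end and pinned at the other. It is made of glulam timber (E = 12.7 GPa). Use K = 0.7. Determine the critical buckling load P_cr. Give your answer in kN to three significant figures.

P_cr ≈ 0.250 kN

Buckling occurs about the weak axis: I_min = h·b³/12 with b = 10.5 mm (the shorter side).
I_min = 19.6×10.5³/12 = 1.891×10^3 mm⁴
I = 1.891×10^3 mm⁴ = 1.891×10^-9 m⁴
Effective length L_e = K·L = 0.7 × 1.39 = 0.9730 m
P_cr = π²EI / L_e² = π² × 12.7×10⁹ × 1.891×10^-9 / 0.9730² = 250.3 N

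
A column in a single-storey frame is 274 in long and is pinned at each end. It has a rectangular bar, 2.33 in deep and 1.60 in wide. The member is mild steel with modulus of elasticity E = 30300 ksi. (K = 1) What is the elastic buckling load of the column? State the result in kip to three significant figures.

Buckling occurs about the weak axis: I_min = h·b³/12 with b = 1.60 in (the shorter side).
I_min = 2.33×1.60³/12 = 0.7953 in⁴
Effective length L_e = K·L = 1 × 274 = 274.0 in
P_cr = π²EI / L_e² = π² × 30300×10³ × 0.7953 / 274.0² = 3.168×10^3 lb

P_cr ≈ 3.17 kip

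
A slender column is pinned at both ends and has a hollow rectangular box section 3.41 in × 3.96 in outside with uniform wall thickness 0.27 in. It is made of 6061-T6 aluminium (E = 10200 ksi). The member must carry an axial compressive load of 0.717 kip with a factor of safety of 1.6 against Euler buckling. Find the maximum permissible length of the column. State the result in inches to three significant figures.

Inner dimensions: h_i = 3.96 − 2×0.27 = 3.420 in, b_i = 3.41 − 2×0.27 = 2.870 in
Weak-axis I_min = (h_o·b_o³ − h_i·b_i³)/12 with b_o = 3.41, b_i = 2.870 in (shorter outer/inner sides).
I_min = (3.96×3.41³ − 3.420×2.870³)/12 = 6.348 in⁴
Required critical load P_cr = n·P = 1.6 × 0.717 = 1.147 kip = 1.147×10^3 lb
From P_cr = π²EI/(K·L)²:  L = (1/K)·√(π²EI/P_cr) = (1/1)·√(π²×1.02×10^7×6.348/1.147×10^3)
L = 746 in

L_max ≈ 746 in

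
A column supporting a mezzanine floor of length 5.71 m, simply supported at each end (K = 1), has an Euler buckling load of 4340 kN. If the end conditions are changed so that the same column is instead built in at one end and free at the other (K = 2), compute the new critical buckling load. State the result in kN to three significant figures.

P_cr ≈ 1080 kN

P_cr ∝ 1/K², so P_cr,new = P_cr,old × (K_old/K_new)² = 4340 × (1/2)²
= 4340 × 0.2500 = 1080 kN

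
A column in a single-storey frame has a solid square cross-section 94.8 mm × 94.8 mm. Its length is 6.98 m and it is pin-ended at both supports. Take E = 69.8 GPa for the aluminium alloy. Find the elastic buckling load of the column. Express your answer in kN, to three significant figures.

I = a⁴/12 = 94.8⁴/12 = 6.731×10^6 mm⁴
I = 6.731×10^6 mm⁴ = 6.731×10^-6 m⁴
Effective length L_e = K·L = 1 × 6.98 = 6.980 m
P_cr = π²EI / L_e² = π² × 69.8×10⁹ × 6.731×10^-6 / 6.980² = 9.517×10^4 N

P_cr ≈ 95.2 kN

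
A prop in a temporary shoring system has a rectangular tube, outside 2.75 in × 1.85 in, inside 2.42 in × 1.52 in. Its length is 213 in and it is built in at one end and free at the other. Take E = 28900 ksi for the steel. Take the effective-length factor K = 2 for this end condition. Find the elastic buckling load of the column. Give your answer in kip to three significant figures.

P_cr ≈ 1.17 kip

Weak-axis I_min = (h_o·b_o³ − h_i·b_i³)/12 with b_o = 1.85, b_i = 1.520 in (shorter outer/inner sides).
I_min = (2.75×1.85³ − 2.420×1.520³)/12 = 0.7428 in⁴
Effective length L_e = K·L = 2 × 213 = 426.0 in
P_cr = π²EI / L_e² = π² × 28900×10³ × 0.7428 / 426.0² = 1.167×10^3 lb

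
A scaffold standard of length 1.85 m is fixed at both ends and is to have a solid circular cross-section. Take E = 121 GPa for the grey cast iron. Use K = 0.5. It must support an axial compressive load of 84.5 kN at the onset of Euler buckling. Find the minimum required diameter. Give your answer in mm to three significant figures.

d ≈ 33.3 mm

L_e = K·L = 0.5 × 1.85 = 0.9250 m
Required I = P_cr·L_e²/(π²E) = 8.450×10^4 × 0.9250² / (π² × 1.21×10^11) = 6.054×10^-8 m⁴
I_req = 6.054×10^4 mm⁴
Solid circle: I = πd⁴/64  ⇒  d = (64I/π)^(1/4) = (64×6.054×10^4/π)^(1/4) = 33.3 mm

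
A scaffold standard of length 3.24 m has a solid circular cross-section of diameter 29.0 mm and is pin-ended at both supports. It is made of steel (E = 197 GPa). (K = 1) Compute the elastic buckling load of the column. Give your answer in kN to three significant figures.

P_cr ≈ 6.43 kN

I = πd⁴/64 = π×29.0⁴/64 = 3.472×10^4 mm⁴
I = 3.472×10^4 mm⁴ = 3.472×10^-8 m⁴
Effective length L_e = K·L = 1 × 3.24 = 3.240 m
P_cr = π²EI / L_e² = π² × 197×10⁹ × 3.472×10^-8 / 3.240² = 6.430×10^3 N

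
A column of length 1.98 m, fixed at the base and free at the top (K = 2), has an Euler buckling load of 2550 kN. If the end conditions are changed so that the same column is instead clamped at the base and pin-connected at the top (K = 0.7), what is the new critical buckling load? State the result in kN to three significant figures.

P_cr ≈ 20800 kN

P_cr ∝ 1/K², so P_cr,new = P_cr,old × (K_old/K_new)² = 2550 × (2/0.7)²
= 2550 × 8.163 = 20800 kN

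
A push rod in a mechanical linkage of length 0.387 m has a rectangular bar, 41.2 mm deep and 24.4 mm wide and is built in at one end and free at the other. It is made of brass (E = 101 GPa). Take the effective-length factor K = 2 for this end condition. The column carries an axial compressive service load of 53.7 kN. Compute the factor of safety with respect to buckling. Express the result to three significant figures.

Buckling occurs about the weak axis: I_min = h·b³/12 with b = 24.4 mm (the shorter side).
I_min = 41.2×24.4³/12 = 4.988×10^4 mm⁴
I = 4.988×10^4 mm⁴ = 4.988×10^-8 m⁴
Effective length L_e = K·L = 2 × 0.387 = 0.7740 m
P_cr = π²EI / L_e² = π² × 101×10⁹ × 4.988×10^-8 / 0.7740² = 8.299×10^4 N
Factor of safety n = P_cr / P = 82.990 / 53.7 = 1.55

n ≈ 1.55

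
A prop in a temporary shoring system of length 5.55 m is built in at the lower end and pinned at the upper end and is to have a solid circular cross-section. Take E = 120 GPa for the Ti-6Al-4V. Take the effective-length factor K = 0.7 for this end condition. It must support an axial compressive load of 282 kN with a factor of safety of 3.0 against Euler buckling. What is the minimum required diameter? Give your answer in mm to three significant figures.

Required P_cr = n·P = 3.0 × 282 = 846.0 kN
L_e = K·L = 0.7 × 5.55 = 3.885 m
Required I = P_cr·L_e²/(π²E) = 8.460×10^5 × 3.885² / (π² × 1.20×10^11) = 1.078×10^-5 m⁴
I_req = 1.078×10^7 mm⁴
Solid circle: I = πd⁴/64  ⇒  d = (64I/π)^(1/4) = (64×1.078×10^7/π)^(1/4) = 122 mm

d ≈ 122 mm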